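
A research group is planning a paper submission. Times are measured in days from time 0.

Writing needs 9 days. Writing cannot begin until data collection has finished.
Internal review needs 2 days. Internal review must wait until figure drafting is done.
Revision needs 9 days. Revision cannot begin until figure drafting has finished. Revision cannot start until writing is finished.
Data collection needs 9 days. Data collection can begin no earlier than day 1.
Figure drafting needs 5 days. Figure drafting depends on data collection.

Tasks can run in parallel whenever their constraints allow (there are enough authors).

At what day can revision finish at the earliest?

Data collection cannot begin until its own release at day 1. It runs from day 1 to 1 + 9 = day 10.
Writing cannot begin until data collection (finishes day 10). It runs from day 10 to 10 + 9 = day 19.
After data collection (finishes day 10), figure drafting can start at day 10 and finishes at day 15.
Revision cannot start until figure drafting (finishes day 15); writing (finishes day 19). The controlling bound is day 19, so revision finishes at 19 + 9 = day 28.

28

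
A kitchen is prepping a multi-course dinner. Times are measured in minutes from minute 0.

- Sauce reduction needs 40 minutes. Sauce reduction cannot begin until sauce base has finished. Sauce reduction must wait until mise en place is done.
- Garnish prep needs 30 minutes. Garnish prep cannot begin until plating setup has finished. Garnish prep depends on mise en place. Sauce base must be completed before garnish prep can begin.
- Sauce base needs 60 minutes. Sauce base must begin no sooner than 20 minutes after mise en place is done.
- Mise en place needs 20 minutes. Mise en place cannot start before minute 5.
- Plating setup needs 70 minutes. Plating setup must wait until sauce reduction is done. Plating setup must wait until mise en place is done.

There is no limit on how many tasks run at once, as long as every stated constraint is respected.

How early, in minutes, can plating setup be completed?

Mise en place waits on its own release at minute 5, so it starts at minute 5 and finishes at 5 + 20 = minute 25.
Sauce base cannot begin until mise en place (finishes minute 25, plus 20-minute gap → minute 45). It runs from minute 45 to 45 + 60 = minute 105.
Sauce reduction has to wait for sauce base (finishes minute 105); mise en place (finishes minute 25). The latest of these is minute 105, so sauce reduction runs minute 105 to 105 + 40 = minute 145.
Plating setup has to wait for sauce reduction (finishes minute 145); mise en place (finishes minute 25). The latest of these is minute 145, so plating setup runs minute 145 to 145 + 70 = minute 215.

215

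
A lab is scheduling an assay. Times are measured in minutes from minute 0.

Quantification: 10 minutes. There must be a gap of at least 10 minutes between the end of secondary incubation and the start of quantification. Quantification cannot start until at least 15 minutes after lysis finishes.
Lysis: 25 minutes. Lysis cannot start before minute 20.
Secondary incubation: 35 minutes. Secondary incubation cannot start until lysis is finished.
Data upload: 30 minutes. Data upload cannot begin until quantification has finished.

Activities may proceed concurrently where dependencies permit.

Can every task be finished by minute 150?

Yes

After its own release at minute 20, lysis can start at minute 20 and finishes at minute 45.
Secondary incubation cannot begin until lysis (finishes minute 45). It runs from minute 45 to 45 + 35 = minute 80.
For quantification: secondary incubation (finishes minute 80, plus 10-minute gap → minute 90); lysis (finishes minute 45, plus 15-minute gap → minute 60). Taking the maximum gives a start of minute 90, and it finishes at 90 + 10 = minute 100.
After quantification (finishes minute 100), data upload can start at minute 100 and finishes at minute 130.
Every task is finished by minute 130, which is no later than the deadline of 150, so the schedule is feasible.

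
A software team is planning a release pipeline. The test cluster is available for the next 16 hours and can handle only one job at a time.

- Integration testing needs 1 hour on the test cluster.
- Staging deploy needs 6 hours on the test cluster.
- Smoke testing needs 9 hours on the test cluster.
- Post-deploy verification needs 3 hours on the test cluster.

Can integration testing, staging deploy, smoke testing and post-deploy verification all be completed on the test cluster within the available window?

Running back to back, the jobs need 1 + 6 + 9 + 3 = 19 hours on the test cluster.
Since 19 > 16, they cannot all fit.

No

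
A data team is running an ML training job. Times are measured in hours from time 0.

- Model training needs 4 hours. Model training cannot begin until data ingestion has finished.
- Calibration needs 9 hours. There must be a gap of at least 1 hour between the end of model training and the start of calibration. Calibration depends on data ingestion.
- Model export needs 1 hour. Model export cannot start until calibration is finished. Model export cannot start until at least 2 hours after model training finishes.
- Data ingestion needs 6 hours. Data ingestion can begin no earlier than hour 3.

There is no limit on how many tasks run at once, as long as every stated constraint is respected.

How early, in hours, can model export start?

23

Data ingestion waits on its own release at hour 3, so it starts at hour 3 and finishes at 3 + 6 = hour 9.
After data ingestion (finishes hour 9), model training can start at hour 9 and finishes at hour 13.
Calibration cannot start until model training (finishes hour 13, plus 1-hour gap → hour 14); data ingestion (finishes hour 9). The controlling bound is hour 14, so calibration finishes at 14 + 9 = hour 23.
Model export waits on calibration (finishes hour 23); model training (finishes hour 13, plus 2-hour gap → hour 15). The latest of these is hour 23, which is the earliest model export can start.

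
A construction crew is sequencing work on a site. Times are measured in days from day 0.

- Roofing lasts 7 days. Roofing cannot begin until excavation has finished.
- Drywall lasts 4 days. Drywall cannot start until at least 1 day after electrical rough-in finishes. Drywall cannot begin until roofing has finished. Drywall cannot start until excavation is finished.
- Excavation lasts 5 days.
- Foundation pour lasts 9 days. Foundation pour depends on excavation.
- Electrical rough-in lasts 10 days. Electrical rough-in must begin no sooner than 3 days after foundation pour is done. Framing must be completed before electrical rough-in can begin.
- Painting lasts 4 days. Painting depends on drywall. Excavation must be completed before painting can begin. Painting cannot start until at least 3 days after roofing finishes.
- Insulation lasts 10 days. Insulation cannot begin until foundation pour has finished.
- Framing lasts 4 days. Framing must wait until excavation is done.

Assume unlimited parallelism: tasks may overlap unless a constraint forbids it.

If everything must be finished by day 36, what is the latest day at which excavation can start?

Nothing follows painting; the deadline of day 36 is its only limit. It must start by 36 − 4 = day 32.
Since painting (must start by day 32) depends on it, drywall must finish by day 32. Backing off its 4-day duration gives a latest start of day 28.
Since drywall (must start by day 28, minus 1-day gap → day 27) depends on it, electrical rough-in must finish by day 27. Backing off its 10-day duration gives a latest start of day 17.
Insulation must finish by day 36; it takes 10 days, so it must start by 36 − 10 = day 26.
For foundation pour: electrical rough-in (must start by day 17, minus 3-day gap → day 14); insulation (must start by day 26). The most restrictive is day 14; with a 9-day duration, foundation pour must start by day 5.
Framing feeds into electrical rough-in (must start by day 17); so framing must finish by day 17 and therefore start by day 13.
Roofing feeds drywall (must start by day 28); painting (must start by day 32, minus 3-day gap → day 29). Taking the minimum, roofing must finish by day 28 and start by 28 − 7 = day 21.
Excavation feeds foundation pour (must start by day 5); framing (must start by day 13); roofing (must start by day 21); drywall (must start by day 28); painting (must start by day 32). Taking the minimum, excavation must finish by day 5 and start by 5 − 5 = day 0.

0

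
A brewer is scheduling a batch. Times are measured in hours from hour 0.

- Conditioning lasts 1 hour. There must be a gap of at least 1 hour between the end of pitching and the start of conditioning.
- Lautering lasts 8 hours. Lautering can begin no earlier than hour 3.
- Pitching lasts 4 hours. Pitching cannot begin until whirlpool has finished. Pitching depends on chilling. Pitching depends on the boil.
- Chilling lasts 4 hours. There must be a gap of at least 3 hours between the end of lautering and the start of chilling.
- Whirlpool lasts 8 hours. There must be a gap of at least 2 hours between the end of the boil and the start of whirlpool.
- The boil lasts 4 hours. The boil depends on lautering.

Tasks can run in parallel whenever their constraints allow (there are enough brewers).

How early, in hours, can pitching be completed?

29

Lautering waits on its own release at hour 3, so it starts at hour 3 and finishes at 3 + 8 = hour 11.
After lautering (finishes hour 11, plus 3-hour gap → hour 14), chilling can start at hour 14 and finishes at hour 18.
The boil waits on lautering (finishes hour 11), so it starts at hour 11 and finishes at 11 + 4 = hour 15.
Whirlpool cannot begin until the boil (finishes hour 15, plus 2-hour gap → hour 17). It runs from hour 17 to 17 + 8 = hour 25.
Pitching needs all of whirlpool (finishes hour 25); chilling (finishes hour 18); the boil (finishes hour 15). That puts its earliest start at hour 25; it finishes at 25 + 4 = hour 29.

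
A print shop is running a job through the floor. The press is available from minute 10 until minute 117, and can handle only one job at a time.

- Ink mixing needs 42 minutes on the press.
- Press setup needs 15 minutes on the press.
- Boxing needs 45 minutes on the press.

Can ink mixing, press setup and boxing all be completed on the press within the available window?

The press window is 117 − 10 = 107 minutes.
Running back to back, the jobs need 42 + 15 + 45 = 102 minutes on the press.
Since 102 ≤ 107, they fit within the window.

Yes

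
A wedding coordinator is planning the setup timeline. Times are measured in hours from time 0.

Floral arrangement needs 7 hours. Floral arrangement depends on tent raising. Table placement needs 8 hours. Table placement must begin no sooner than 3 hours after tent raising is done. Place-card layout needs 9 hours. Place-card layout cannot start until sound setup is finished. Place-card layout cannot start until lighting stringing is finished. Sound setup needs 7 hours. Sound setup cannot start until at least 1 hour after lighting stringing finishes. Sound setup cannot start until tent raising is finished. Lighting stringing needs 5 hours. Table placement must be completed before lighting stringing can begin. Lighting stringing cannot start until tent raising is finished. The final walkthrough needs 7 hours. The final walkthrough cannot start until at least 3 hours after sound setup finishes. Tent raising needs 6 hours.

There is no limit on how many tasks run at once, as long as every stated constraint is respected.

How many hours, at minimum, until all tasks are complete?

40

Tent raising can start immediately at hour 0; it finishes at hour 6.
After tent raising (finishes hour 6), floral arrangement can start at hour 6 and finishes at hour 13.
After tent raising (finishes hour 6, plus 3-hour gap → hour 9), table placement can start at hour 9 and finishes at hour 17.
For lighting stringing: table placement (finishes hour 17); tent raising (finishes hour 6). Taking the maximum gives a start of hour 17, and it finishes at 17 + 5 = hour 22.
For sound setup: lighting stringing (finishes hour 22, plus 1-hour gap → hour 23); tent raising (finishes hour 6). Taking the maximum gives a start of hour 23, and it finishes at 23 + 7 = hour 30.
After sound setup (finishes hour 30, plus 3-hour gap → hour 33), the final walkthrough can start at hour 33 and finishes at hour 40.
Place-card layout has to wait for sound setup (finishes hour 30); lighting stringing (finishes hour 22). The latest of these is hour 30, so place-card layout runs hour 30 to 30 + 9 = hour 39.
All tasks are finished once the last one completes. Finish times: Tent raising at 6, Table placement at 17, Floral arrangement at 13, Lighting stringing at 22, Sound setup at 30, Place-card layout at 39, The final walkthrough at 40. The latest is hour 40.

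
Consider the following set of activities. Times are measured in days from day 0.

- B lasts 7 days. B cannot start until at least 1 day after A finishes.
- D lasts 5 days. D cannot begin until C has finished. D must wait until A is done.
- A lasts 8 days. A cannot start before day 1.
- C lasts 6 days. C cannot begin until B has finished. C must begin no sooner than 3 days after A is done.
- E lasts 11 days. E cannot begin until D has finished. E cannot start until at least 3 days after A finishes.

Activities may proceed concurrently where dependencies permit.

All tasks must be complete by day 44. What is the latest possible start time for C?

22

To finish by day 44, E (duration 11) must start no later than day 33.
D must finish before E (must start by day 33). With a 5-day duration, D must start by 33 − 5 = day 28.
C must finish before D (must start by day 28). With a 6-day duration, C must start by 28 − 6 = day 22.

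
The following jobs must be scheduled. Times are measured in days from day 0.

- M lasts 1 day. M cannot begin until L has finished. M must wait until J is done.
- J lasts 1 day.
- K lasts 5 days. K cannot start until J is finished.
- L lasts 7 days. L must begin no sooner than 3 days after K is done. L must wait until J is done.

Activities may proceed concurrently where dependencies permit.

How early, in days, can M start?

Nothing blocks J, so it runs from day 0 to day 1.
K waits on J (finishes day 1), so it starts at day 1 and finishes at 1 + 5 = day 6.
L has to wait for K (finishes day 6, plus 3-day gap → day 9); J (finishes day 1). The latest of these is day 9, so L runs day 9 to 9 + 7 = day 16.
M waits on L (finishes day 16); J (finishes day 1). The latest of these is day 16, which is the earliest M can start.

16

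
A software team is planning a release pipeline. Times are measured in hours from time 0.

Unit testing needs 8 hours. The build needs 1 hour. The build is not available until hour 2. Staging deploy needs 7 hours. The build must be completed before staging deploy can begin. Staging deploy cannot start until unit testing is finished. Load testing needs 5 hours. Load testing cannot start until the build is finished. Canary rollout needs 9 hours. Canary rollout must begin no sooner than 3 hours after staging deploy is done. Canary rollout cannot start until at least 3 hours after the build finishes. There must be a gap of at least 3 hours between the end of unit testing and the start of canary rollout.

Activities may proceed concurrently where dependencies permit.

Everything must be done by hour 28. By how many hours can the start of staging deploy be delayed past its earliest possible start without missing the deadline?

1

Unit testing can start immediately at hour 0; it finishes at hour 8.
The build cannot begin until its own release at hour 2. It runs from hour 2 to 2 + 1 = hour 3.
Staging deploy has to wait for the build (finishes hour 3); unit testing (finishes hour 8). The latest of these is hour 8, so staging deploy runs hour 8 to 8 + 7 = hour 15.

Working backward from the deadline:
Nothing follows canary rollout; the deadline of hour 28 is its only limit. It must start by 28 − 9 = hour 19.
Staging deploy feeds into canary rollout (must start by hour 19, minus 3-hour gap → hour 16); so staging deploy must finish by hour 16 and therefore start by hour 9.
So staging deploy can start as early as hour 8 and as late as hour 9, giving 9 − 8 = 1 hour of slack.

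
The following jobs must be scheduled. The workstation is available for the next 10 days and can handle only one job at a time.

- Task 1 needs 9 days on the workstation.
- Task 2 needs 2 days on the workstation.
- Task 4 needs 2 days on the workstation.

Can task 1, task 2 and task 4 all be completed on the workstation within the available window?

No

Running back to back, the jobs need 9 + 2 + 2 = 13 days on the workstation.
Since 13 > 10, they cannot all fit.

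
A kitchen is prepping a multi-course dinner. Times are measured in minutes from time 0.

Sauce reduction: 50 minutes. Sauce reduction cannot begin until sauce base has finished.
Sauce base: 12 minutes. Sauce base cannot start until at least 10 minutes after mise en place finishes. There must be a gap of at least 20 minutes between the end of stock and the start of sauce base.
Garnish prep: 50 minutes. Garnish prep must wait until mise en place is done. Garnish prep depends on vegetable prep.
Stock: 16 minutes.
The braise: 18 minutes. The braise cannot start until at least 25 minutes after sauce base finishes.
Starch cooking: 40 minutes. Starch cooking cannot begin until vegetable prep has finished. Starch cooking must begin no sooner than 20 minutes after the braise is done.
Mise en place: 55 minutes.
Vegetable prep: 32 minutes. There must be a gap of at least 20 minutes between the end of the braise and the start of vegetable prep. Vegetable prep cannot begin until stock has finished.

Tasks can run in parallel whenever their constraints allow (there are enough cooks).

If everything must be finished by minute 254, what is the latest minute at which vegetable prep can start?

Starch cooking must finish by minute 254; it takes 40 minutes, so it must start by 254 − 40 = minute 214.
Garnish prep has no dependents, so it just needs to finish by minute 254. Starting by 254 − 50 = minute 204 achieves that.
Vegetable prep has several dependents: starch cooking (must start by minute 214); garnish prep (must start by minute 204). The earliest of those limits is minute 204, so vegetable prep must start by 204 − 32 = minute 172.

172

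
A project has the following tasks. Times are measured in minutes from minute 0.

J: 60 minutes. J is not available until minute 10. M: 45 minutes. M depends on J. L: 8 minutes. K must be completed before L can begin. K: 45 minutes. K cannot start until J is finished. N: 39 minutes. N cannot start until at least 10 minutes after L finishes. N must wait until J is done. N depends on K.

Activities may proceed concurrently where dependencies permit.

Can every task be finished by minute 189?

Yes

J cannot begin until its own release at minute 10. It runs from minute 10 to 10 + 60 = minute 70.
M cannot begin until J (finishes minute 70). It runs from minute 70 to 70 + 45 = minute 115.
K waits on J (finishes minute 70), so it starts at minute 70 and finishes at 70 + 45 = minute 115.
L cannot begin until K (finishes minute 115). It runs from minute 115 to 115 + 8 = minute 123.
For N: L (finishes minute 123, plus 10-minute gap → minute 133); J (finishes minute 70); K (finishes minute 115). Taking the maximum gives a start of minute 133, and it finishes at 133 + 39 = minute 172.
Every task is finished by minute 172, which is no later than the deadline of 189, so the schedule is feasible.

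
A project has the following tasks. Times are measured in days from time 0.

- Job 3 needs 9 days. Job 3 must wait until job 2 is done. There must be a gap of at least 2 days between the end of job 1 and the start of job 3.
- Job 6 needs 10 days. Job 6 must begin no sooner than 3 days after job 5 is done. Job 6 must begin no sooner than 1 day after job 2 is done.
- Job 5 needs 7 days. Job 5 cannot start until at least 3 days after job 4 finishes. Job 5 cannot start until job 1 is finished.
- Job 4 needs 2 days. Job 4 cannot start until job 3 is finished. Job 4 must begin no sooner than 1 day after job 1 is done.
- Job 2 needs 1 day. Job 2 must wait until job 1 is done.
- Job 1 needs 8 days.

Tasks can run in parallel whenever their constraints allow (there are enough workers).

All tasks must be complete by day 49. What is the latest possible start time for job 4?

Nothing follows job 6; the deadline of day 49 is its only limit. It must start by 49 − 10 = day 39.
Since job 6 (must start by day 39, minus 3-day gap → day 36) depends on it, job 5 must finish by day 36. Backing off its 7-day duration gives a latest start of day 29.
Job 4 has to be done before job 5 (must start by day 29, minus 3-day gap → day 26). That means finishing by day 26, i.e. starting by 26 − 2 = day 24.

24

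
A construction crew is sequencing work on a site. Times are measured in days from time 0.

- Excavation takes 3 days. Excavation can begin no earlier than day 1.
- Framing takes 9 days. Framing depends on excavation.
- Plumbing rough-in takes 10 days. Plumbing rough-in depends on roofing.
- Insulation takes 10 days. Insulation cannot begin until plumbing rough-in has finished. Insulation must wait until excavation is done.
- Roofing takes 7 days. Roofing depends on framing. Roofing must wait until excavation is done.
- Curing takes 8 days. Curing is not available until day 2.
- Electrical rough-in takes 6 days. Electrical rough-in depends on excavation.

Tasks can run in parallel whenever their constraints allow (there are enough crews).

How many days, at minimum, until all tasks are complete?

40

After its own release at day 2, curing can start at day 2 and finishes at day 10.
Excavation waits on its own release at day 1, so it starts at day 1 and finishes at 1 + 3 = day 4.
After excavation (finishes day 4), electrical rough-in can start at day 4 and finishes at day 10.
After excavation (finishes day 4), framing can start at day 4 and finishes at day 13.
For roofing: framing (finishes day 13); excavation (finishes day 4). Taking the maximum gives a start of day 13, and it finishes at 13 + 7 = day 20.
Plumbing rough-in cannot begin until roofing (finishes day 20). It runs from day 20 to 20 + 10 = day 30.
Insulation cannot start until plumbing rough-in (finishes day 30); excavation (finishes day 4). The controlling bound is day 30, so insulation finishes at 30 + 10 = day 40.
All tasks are finished once the last one completes. Finish times: Excavation at 4, Curing at 10, Framing at 13, Roofing at 20, Plumbing rough-in at 30, Electrical rough-in at 10, Insulation at 40. The latest is day 40.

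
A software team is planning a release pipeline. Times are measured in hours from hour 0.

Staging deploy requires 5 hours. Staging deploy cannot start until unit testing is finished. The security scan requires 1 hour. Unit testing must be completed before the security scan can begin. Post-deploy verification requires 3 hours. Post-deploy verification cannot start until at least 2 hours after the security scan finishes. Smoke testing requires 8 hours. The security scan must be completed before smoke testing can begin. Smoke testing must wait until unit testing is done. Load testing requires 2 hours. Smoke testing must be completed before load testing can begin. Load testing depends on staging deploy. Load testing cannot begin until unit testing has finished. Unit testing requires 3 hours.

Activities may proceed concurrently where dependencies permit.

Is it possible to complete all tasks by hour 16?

Yes

Unit testing has no prerequisites, so it starts at hour 0 and finishes at hour 3.
After unit testing (finishes hour 3), staging deploy can start at hour 3 and finishes at hour 8.
The security scan waits on unit testing (finishes hour 3), so it starts at hour 3 and finishes at 3 + 1 = hour 4.
Post-deploy verification cannot begin until the security scan (finishes hour 4, plus 2-hour gap → hour 6). It runs from hour 6 to 6 + 3 = hour 9.
For smoke testing: the security scan (finishes hour 4); unit testing (finishes hour 3). Taking the maximum gives a start of hour 4, and it finishes at 4 + 8 = hour 12.
Load testing needs all of smoke testing (finishes hour 12); staging deploy (finishes hour 8); unit testing (finishes hour 3). That puts its earliest start at hour 12; it finishes at 12 + 2 = hour 14.
Every task is finished by hour 14, which is no later than the deadline of 16, so the schedule is feasible.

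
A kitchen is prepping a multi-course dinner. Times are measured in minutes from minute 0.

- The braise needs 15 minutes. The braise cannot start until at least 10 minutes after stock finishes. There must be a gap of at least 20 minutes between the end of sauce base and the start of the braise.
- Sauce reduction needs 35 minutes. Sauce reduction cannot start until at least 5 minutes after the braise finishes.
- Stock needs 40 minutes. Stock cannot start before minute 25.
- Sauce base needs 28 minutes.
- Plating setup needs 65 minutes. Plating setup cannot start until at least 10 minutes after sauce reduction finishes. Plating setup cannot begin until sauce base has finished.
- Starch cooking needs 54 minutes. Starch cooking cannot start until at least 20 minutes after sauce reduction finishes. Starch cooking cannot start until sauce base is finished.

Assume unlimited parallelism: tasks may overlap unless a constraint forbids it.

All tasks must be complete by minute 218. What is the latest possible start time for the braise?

88

To finish by minute 218, starch cooking (duration 54) must start no later than minute 164.
To finish by minute 218, plating setup (duration 65) must start no later than minute 153.
Sauce reduction has several dependents: starch cooking (must start by minute 164, minus 20-minute gap → minute 144); plating setup (must start by minute 153, minus 10-minute gap → minute 143). The earliest of those limits is minute 143, so sauce reduction must start by 143 − 35 = minute 108.
The braise has to be done before sauce reduction (must start by minute 108, minus 5-minute gap → minute 103). That means finishing by minute 103, i.e. starting by 103 − 15 = minute 88.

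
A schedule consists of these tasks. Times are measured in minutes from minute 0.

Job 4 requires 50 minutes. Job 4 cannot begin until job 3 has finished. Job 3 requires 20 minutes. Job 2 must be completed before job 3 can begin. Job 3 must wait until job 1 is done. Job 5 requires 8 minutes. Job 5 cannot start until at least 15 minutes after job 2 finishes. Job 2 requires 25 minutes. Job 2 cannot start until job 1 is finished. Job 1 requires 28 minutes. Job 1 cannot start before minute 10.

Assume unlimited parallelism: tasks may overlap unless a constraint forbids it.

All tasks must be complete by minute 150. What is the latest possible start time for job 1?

Job 4 has no dependents, so it just needs to finish by minute 150. Starting by 150 − 50 = minute 100 achieves that.
Since job 4 (must start by minute 100) depends on it, job 3 must finish by minute 100. Backing off its 20-minute duration gives a latest start of minute 80.
Job 5 has no dependents, so it just needs to finish by minute 150. Starting by 150 − 8 = minute 142 achieves that.
Job 2 has several dependents: job 3 (must start by minute 80); job 5 (must start by minute 142, minus 15-minute gap → minute 127). The earliest of those limits is minute 80, so job 2 must start by 80 − 25 = minute 55.
For job 1: job 2 (must start by minute 55); job 3 (must start by minute 80). The most restrictive is minute 55; with a 28-minute duration, job 1 must start by minute 27.

27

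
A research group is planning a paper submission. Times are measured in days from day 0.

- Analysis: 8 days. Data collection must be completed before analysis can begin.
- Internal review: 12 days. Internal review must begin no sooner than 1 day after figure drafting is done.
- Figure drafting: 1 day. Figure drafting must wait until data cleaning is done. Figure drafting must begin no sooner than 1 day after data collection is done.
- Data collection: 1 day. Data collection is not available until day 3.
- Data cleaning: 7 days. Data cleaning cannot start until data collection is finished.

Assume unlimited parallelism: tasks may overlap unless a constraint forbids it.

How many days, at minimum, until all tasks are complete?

25

After its own release at day 3, data collection can start at day 3 and finishes at day 4.
After data collection (finishes day 4), analysis can start at day 4 and finishes at day 12.
After data collection (finishes day 4), data cleaning can start at day 4 and finishes at day 11.
Figure drafting cannot start until data cleaning (finishes day 11); data collection (finishes day 4, plus 1-day gap → day 5). The controlling bound is day 11, so figure drafting finishes at 11 + 1 = day 12.
Internal review cannot begin until figure drafting (finishes day 12, plus 1-day gap → day 13). It runs from day 13 to 13 + 12 = day 25.
All tasks are finished once the last one completes. Finish times: Data collection at 4, Data cleaning at 11, Analysis at 12, Figure drafting at 12, Internal review at 25. The latest is day 25.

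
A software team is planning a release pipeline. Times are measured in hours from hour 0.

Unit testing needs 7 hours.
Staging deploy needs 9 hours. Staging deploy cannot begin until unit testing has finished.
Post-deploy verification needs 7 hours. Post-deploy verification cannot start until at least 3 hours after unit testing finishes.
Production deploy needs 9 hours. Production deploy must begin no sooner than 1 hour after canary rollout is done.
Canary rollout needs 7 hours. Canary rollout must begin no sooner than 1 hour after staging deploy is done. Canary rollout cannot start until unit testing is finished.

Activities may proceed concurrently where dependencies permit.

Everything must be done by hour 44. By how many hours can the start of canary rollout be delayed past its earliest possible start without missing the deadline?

10

Unit testing can start immediately at hour 0; it finishes at hour 7.
After unit testing (finishes hour 7), staging deploy can start at hour 7 and finishes at hour 16.
Canary rollout needs all of staging deploy (finishes hour 16, plus 1-hour gap → hour 17); unit testing (finishes hour 7). That puts its earliest start at hour 17; it finishes at 17 + 7 = hour 24.

Working backward from the deadline:
Production deploy must finish by hour 44; it takes 9 hours, so it must start by 44 − 9 = hour 35.
Since production deploy (must start by hour 35, minus 1-hour gap → hour 34) depends on it, canary rollout must finish by hour 34. Backing off its 7-hour duration gives a latest start of hour 27.
So canary rollout can start as early as hour 17 and as late as hour 27, giving 27 − 17 = 10 hours of slack.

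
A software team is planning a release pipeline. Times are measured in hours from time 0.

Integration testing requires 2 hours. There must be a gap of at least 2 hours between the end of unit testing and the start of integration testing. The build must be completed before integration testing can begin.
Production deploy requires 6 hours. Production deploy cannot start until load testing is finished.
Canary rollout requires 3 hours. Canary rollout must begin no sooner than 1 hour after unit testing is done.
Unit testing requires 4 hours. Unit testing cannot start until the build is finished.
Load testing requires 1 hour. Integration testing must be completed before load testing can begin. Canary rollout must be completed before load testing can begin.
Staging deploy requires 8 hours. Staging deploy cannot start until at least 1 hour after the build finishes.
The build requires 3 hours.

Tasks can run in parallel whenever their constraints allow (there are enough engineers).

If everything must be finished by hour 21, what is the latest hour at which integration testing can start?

12

Nothing follows production deploy; the deadline of hour 21 is its only limit. It must start by 21 − 6 = hour 15.
Since production deploy (must start by hour 15) depends on it, load testing must finish by hour 15. Backing off its 1-hour duration gives a latest start of hour 14.
Integration testing must finish before load testing (must start by hour 14). With a 2-hour duration, integration testing must start by 14 − 2 = hour 12.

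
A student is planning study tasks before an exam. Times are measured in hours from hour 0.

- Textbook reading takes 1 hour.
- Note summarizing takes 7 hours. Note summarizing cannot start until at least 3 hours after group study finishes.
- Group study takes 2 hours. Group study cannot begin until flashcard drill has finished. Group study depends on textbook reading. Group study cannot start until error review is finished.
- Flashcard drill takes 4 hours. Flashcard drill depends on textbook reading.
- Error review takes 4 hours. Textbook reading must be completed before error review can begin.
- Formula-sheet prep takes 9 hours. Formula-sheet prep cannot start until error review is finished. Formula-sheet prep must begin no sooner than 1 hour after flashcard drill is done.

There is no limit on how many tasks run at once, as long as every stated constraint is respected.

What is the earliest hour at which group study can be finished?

7

Textbook reading can start immediately at hour 0; it finishes at hour 1.
Error review waits on textbook reading (finishes hour 1), so it starts at hour 1 and finishes at 1 + 4 = hour 5.
Flashcard drill cannot begin until textbook reading (finishes hour 1). It runs from hour 1 to 1 + 4 = hour 5.
Group study needs all of flashcard drill (finishes hour 5); textbook reading (finishes hour 1); error review (finishes hour 5). That puts its earliest start at hour 5; it finishes at 5 + 2 = hour 7.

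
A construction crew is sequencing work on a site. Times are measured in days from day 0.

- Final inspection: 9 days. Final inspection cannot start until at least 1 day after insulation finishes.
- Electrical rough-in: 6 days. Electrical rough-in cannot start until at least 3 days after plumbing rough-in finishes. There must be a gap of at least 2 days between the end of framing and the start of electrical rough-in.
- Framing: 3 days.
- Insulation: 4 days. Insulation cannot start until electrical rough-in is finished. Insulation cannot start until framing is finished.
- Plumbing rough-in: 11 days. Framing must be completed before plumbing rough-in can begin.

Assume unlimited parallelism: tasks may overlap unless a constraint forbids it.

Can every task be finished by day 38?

Yes

Nothing blocks framing, so it runs from day 0 to day 3.
Plumbing rough-in waits on framing (finishes day 3), so it starts at day 3 and finishes at 3 + 11 = day 14.
Electrical rough-in cannot start until plumbing rough-in (finishes day 14, plus 3-day gap → day 17); framing (finishes day 3, plus 2-day gap → day 5). The controlling bound is day 17, so electrical rough-in finishes at 17 + 6 = day 23.
Insulation has to wait for electrical rough-in (finishes day 23); framing (finishes day 3). The latest of these is day 23, so insulation runs day 23 to 23 + 4 = day 27.
Final inspection cannot begin until insulation (finishes day 27, plus 1-day gap → day 28). It runs from day 28 to 28 + 9 = day 37.
Every task is finished by day 37, which is no later than the deadline of 38, so the schedule is feasible.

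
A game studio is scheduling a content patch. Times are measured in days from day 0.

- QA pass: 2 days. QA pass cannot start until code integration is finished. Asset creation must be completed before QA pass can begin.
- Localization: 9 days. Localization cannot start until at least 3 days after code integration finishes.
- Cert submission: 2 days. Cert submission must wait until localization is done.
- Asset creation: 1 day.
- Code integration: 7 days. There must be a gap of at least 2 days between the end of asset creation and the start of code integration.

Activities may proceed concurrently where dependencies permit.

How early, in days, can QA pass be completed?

12

Nothing blocks asset creation, so it runs from day 0 to day 1.
After asset creation (finishes day 1, plus 2-day gap → day 3), code integration can start at day 3 and finishes at day 10.
QA pass needs all of code integration (finishes day 10); asset creation (finishes day 1). That puts its earliest start at day 10; it finishes at 10 + 2 = day 12.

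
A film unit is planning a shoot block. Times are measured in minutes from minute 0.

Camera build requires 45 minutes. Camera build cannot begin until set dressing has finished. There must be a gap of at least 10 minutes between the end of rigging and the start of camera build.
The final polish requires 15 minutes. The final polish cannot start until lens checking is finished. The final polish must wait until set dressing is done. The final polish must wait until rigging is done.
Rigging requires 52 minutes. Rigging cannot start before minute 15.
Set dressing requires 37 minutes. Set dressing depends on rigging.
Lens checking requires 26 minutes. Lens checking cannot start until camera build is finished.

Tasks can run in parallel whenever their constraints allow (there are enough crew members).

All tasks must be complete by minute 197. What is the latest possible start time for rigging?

22

To finish by minute 197, the final polish (duration 15) must start no later than minute 182.
Lens checking must finish before the final polish (must start by minute 182). With a 26-minute duration, lens checking must start by 182 − 26 = minute 156.
Camera build feeds into lens checking (must start by minute 156); so camera build must finish by minute 156 and therefore start by minute 111.
Set dressing must finish in time for camera build (must start by minute 111); the final polish (must start by minute 182). The tightest is minute 111, so set dressing must start by 111 − 37 = minute 74.
Rigging must finish in time for set dressing (must start by minute 74); camera build (must start by minute 111, minus 10-minute gap → minute 101); the final polish (must start by minute 182). The tightest is minute 74, so rigging must start by 74 − 52 = minute 22.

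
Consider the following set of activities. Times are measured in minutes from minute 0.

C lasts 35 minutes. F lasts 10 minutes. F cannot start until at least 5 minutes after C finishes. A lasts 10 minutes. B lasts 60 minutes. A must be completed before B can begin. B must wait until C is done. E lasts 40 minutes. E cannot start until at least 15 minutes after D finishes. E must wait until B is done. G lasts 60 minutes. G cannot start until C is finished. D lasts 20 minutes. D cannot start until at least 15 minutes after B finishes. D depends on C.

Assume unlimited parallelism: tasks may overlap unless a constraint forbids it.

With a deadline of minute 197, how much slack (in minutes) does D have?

12

Nothing blocks C, so it runs from minute 0 to minute 35.
A can start immediately at minute 0; it finishes at minute 10.
B cannot start until A (finishes minute 10); C (finishes minute 35). The controlling bound is minute 35, so B finishes at 35 + 60 = minute 95.
For D: B (finishes minute 95, plus 15-minute gap → minute 110); C (finishes minute 35). Taking the maximum gives a start of minute 110, and it finishes at 110 + 20 = minute 130.

Working backward from the deadline:
To finish by minute 197, E (duration 40) must start no later than minute 157.
D has to be done before E (must start by minute 157, minus 15-minute gap → minute 142). That means finishing by minute 142, i.e. starting by 142 − 20 = minute 122.
So D can start as early as minute 110 and as late as minute 122, giving 122 − 110 = 12 minutes of slack.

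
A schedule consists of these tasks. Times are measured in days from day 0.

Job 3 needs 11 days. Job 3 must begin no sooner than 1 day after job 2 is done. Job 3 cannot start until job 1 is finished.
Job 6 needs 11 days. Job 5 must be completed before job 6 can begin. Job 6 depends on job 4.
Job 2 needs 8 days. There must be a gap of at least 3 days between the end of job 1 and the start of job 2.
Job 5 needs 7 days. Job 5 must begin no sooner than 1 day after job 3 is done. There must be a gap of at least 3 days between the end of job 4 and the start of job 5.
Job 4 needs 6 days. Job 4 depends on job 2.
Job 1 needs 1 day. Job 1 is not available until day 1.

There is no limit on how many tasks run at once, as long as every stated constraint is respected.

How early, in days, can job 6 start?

Job 1 waits on its own release at day 1, so it starts at day 1 and finishes at 1 + 1 = day 2.
After job 1 (finishes day 2, plus 3-day gap → day 5), job 2 can start at day 5 and finishes at day 13.
After job 2 (finishes day 13), job 4 can start at day 13 and finishes at day 19.
For job 3: job 2 (finishes day 13, plus 1-day gap → day 14); job 1 (finishes day 2). Taking the maximum gives a start of day 14, and it finishes at 14 + 11 = day 25.
For job 5: job 3 (finishes day 25, plus 1-day gap → day 26); job 4 (finishes day 19, plus 3-day gap → day 22). Taking the maximum gives a start of day 26, and it finishes at 26 + 7 = day 33.
Job 6 waits on job 5 (finishes day 33); job 4 (finishes day 19). The latest of these is day 33, which is the earliest job 6 can start.

33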